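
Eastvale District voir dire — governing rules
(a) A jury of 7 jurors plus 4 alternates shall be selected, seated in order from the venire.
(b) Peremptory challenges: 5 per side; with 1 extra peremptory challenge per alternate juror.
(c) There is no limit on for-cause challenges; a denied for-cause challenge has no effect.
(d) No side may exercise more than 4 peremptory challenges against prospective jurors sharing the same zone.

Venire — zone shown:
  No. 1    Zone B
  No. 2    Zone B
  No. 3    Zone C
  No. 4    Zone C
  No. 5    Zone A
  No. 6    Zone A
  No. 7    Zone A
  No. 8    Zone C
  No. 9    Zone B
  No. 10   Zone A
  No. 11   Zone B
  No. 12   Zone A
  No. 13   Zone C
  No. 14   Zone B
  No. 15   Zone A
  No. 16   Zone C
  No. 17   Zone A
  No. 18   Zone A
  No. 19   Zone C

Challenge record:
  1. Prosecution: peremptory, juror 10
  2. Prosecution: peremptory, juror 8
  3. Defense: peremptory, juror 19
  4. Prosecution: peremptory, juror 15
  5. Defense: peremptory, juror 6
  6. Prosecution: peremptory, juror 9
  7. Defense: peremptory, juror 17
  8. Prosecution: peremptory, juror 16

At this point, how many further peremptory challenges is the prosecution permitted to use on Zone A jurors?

2

Prosecution peremptories so far: #10, #8, #15, #9, #16 — 5 of 9 used, 4 left overall.
Against Zone A: #10, #15 — 2 used; per-zone cap 4 leaves 2.
Binding limit: min(4, 2) = 2.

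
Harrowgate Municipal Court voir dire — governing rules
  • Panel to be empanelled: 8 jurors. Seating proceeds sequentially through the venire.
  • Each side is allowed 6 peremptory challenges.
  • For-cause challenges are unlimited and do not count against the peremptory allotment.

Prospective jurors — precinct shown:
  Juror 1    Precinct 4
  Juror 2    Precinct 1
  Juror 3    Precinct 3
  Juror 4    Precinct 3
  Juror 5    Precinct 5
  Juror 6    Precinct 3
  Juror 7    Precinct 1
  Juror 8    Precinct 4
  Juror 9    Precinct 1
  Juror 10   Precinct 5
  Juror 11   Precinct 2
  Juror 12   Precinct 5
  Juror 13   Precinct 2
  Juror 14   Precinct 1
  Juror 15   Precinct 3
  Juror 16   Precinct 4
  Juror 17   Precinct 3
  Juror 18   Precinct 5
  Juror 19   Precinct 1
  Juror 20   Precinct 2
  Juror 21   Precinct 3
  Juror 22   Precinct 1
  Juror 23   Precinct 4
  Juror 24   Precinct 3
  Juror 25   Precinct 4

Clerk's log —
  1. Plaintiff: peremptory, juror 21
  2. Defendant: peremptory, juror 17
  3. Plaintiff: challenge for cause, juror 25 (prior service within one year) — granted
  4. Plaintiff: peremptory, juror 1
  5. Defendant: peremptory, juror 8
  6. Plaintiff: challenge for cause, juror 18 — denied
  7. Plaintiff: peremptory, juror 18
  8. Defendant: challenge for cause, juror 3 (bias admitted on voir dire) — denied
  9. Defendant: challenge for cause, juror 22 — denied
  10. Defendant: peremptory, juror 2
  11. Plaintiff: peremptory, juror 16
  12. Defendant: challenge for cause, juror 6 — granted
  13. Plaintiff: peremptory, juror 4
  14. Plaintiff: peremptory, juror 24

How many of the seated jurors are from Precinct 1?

Removed: #1, #2, #4, #6, #8, #16, #17, #18, #21, #24, #25.
Seated jurors 1–8: #3, #5, #7, #9, #10, #11, #12, #13.
Of those, in Precinct 1: #7, #9 → 2.

2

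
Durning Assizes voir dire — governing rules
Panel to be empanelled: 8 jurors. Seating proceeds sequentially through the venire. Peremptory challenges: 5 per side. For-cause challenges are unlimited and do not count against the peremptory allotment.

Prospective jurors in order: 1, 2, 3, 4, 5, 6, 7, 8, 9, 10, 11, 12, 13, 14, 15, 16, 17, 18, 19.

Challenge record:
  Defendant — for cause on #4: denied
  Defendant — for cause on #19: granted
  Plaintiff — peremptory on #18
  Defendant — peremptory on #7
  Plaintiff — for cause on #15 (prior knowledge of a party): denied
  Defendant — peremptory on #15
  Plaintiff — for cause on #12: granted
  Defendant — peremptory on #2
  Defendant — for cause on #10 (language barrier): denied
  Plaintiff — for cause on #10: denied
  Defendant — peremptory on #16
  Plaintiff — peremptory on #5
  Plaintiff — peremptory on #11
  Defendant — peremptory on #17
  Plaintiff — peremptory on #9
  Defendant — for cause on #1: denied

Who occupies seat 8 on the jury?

14

Removed: #2, #5, #7, #9, #11, #12, #15, #16, #17, #18, #19. (#1, #4, #10 stay — for-cause denied.)
Filling seats in venire order through position 8: #1, #3, #4, #6, #8, #10, #13, #14.
So seat 8 is #14.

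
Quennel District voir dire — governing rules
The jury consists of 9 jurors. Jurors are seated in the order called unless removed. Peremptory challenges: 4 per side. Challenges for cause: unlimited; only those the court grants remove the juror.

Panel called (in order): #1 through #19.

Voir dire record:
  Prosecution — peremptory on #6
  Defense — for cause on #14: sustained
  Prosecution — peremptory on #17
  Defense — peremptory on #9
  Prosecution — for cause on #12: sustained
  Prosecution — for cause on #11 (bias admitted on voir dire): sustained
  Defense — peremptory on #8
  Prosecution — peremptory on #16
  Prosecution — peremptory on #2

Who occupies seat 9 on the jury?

Removed: #2, #6, #8, #9, #11, #12, #14, #16, #17.
Seating in order: seats 1–9 → #1, #3, #4, #5, #7, #10, #13, #15, #18.
So seat 9 is #18.

18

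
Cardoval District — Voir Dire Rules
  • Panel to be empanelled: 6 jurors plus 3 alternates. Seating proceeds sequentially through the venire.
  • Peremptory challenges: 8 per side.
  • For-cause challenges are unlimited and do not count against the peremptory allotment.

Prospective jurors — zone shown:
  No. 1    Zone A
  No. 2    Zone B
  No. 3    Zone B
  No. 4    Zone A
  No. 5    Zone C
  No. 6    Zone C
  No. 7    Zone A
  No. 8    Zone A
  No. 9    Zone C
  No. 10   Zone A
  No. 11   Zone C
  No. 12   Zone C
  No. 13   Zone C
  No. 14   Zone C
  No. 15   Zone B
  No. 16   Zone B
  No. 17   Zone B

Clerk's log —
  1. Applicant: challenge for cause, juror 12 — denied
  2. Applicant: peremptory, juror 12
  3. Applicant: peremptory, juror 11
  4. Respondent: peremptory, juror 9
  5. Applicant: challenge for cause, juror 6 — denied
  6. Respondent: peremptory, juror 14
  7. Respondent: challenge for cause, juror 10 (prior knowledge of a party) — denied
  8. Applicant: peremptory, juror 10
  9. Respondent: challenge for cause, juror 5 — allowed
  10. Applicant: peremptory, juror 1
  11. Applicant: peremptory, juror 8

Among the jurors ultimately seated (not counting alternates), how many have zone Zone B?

2

Removed: #1, #5, #8, #9, #10, #11, #12, #14.
Seated jurors 1–6: #2, #3, #4, #6, #7, #13 (alternates #15, #16, #17 not counted).
Of those, in Zone B: #2, #3 → 2.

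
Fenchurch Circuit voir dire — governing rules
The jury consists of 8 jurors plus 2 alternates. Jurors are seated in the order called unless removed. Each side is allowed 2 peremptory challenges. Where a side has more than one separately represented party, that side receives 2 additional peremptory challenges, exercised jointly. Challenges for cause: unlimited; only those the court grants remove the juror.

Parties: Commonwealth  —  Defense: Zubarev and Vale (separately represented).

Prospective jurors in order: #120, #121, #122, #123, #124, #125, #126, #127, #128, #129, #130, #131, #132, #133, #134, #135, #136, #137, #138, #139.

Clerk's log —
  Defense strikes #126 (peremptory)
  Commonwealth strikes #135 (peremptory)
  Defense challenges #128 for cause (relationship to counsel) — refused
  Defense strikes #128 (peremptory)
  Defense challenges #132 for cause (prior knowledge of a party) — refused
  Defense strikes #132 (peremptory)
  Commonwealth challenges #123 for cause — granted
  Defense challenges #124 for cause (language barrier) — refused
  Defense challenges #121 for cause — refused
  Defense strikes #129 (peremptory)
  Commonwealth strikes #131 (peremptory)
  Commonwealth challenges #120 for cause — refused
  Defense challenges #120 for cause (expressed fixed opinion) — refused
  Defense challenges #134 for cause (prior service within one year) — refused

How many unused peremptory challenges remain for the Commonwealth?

Commonwealth allotment: 2.
Commonwealth peremptories used: #135, #131 — 2 (for-cause on #123, #120 don't count).
Remaining: 2 − 2 = 0.

0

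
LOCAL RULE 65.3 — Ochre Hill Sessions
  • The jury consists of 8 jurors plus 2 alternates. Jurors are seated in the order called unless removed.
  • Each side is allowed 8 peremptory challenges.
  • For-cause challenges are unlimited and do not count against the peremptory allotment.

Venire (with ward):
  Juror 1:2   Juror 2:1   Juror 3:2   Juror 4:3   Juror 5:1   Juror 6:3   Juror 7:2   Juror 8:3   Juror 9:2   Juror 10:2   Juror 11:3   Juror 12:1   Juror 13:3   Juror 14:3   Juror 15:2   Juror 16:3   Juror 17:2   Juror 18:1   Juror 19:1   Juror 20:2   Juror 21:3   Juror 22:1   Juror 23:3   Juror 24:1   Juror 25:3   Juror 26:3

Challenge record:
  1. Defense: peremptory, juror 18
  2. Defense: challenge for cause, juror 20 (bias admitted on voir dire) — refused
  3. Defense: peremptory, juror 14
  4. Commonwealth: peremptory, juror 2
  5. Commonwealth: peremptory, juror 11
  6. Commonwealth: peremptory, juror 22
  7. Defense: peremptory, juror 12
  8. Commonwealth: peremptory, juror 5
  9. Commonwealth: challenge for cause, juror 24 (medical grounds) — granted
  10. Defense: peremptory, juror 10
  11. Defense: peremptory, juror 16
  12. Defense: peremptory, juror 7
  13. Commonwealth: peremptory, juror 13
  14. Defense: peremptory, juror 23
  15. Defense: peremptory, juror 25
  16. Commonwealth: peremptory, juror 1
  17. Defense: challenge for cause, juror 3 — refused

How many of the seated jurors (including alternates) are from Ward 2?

5

Removed: #1, #2, #5, #7, #10, #11, #12, #13, #14, #16, #18, #22, #23, #24, #25.
Seated (10 incl. alternates): #3, #4, #6, #8, #9, #15, #17, #19, #20, #21.
Of those, in Ward 2: #3, #9, #15, #17, #20 → 5.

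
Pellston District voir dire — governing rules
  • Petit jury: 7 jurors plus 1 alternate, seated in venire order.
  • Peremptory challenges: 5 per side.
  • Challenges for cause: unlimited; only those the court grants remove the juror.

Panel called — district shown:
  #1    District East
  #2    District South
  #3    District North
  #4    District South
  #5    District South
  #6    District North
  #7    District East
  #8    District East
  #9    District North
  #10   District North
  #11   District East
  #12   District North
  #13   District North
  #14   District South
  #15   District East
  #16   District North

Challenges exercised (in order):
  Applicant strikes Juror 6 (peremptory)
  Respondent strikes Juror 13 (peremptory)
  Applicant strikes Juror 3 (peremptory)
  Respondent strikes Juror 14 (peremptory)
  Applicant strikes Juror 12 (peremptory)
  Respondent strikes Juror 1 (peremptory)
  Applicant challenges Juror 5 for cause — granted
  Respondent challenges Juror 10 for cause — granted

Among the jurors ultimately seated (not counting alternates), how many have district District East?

Removed: #1, #3, #5, #6, #10, #12, #13, #14.
Seated jurors 1–7: #2, #4, #7, #8, #9, #11, #15 (alternates #16 not counted).
Of those, in District East: #7, #8, #11, #15 → 4.

4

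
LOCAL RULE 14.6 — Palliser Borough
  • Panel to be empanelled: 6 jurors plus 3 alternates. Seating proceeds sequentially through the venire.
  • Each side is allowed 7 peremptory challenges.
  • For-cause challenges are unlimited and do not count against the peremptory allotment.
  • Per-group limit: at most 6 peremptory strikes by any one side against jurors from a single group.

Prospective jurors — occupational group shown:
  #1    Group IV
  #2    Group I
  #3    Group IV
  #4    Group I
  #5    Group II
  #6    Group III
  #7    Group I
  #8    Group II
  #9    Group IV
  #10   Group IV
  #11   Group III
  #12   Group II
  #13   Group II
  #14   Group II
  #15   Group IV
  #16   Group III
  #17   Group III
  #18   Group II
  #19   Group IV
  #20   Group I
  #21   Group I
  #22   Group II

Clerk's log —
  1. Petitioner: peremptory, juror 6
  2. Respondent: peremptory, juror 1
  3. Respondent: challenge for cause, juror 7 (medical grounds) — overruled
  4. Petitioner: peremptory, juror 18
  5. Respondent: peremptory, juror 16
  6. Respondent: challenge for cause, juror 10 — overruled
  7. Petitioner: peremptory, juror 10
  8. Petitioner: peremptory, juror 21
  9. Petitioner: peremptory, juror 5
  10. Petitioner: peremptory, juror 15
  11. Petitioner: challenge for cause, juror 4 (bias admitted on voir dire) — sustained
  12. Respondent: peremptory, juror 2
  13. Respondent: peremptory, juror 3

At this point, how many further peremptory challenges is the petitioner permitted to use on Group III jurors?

1

Petitioner peremptories so far: #6, #18, #10, #21, #5, #15 — 6 of 7 used, 1 left overall.
Against Group III: #6 — 1 used; per-group cap 6 leaves 5.
Binding limit: min(1, 5) = 1.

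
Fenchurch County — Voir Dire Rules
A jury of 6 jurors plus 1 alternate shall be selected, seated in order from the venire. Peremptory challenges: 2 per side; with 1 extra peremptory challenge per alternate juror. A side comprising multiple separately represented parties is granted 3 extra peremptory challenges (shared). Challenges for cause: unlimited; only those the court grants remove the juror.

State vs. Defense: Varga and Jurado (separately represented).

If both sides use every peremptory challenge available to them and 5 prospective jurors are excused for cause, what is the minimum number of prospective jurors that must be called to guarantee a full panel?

Seats to fill: 6 + 1 alternates = 7.
Peremptories — State: 2 + 1×1 = 3; Defense: 2 + 1×1 + 3 = 6; total 9.
For-cause removals: 5.
Minimum venire: 7 + 9 + 5 = 21.

21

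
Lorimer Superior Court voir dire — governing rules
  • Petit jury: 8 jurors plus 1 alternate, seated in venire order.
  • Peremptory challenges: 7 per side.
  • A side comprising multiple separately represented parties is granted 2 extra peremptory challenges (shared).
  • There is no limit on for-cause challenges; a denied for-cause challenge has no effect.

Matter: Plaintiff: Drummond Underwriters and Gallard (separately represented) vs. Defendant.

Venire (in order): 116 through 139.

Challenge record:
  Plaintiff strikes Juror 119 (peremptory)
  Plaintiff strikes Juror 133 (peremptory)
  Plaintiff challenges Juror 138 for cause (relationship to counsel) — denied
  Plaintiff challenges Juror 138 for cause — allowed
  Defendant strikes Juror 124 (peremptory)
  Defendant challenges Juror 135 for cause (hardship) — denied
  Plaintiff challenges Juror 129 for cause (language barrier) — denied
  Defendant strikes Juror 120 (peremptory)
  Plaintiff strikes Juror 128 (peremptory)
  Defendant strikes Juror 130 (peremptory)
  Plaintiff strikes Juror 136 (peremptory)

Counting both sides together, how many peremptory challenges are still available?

9

Plaintiff allotment: 7 base + 2 multi-party = 9. Defendant allotment: 7.
Plaintiff peremptories used: #119, #133, #128, #136 — 4 (for-cause on #138, #138, #129 don't count).
Defendant peremptories used: #124, #120, #130 — 3 (the for-cause on #135 doesn't count).
Remaining: (9 − 4) + (7 − 3) = 9.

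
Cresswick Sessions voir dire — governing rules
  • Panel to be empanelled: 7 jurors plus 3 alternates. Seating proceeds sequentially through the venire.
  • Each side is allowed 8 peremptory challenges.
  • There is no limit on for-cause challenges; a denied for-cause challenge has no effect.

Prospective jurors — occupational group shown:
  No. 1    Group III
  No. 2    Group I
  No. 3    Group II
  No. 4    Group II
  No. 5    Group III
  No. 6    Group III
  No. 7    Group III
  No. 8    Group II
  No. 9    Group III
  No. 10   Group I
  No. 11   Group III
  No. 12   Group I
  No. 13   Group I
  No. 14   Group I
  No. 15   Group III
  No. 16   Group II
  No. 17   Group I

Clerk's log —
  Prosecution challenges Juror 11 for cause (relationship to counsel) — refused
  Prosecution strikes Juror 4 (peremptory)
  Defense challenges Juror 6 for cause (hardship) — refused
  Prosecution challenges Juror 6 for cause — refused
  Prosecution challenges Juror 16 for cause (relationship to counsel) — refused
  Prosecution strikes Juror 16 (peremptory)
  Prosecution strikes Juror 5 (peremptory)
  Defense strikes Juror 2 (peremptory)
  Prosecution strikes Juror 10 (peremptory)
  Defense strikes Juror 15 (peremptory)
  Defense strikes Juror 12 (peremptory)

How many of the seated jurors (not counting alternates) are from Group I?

Removed: #2, #4, #5, #10, #12, #15, #16.
Seated jurors 1–7: #1, #3, #6, #7, #8, #9, #11 (alternates #13, #14, #17 not counted).
None of those are in Group I → 0.

0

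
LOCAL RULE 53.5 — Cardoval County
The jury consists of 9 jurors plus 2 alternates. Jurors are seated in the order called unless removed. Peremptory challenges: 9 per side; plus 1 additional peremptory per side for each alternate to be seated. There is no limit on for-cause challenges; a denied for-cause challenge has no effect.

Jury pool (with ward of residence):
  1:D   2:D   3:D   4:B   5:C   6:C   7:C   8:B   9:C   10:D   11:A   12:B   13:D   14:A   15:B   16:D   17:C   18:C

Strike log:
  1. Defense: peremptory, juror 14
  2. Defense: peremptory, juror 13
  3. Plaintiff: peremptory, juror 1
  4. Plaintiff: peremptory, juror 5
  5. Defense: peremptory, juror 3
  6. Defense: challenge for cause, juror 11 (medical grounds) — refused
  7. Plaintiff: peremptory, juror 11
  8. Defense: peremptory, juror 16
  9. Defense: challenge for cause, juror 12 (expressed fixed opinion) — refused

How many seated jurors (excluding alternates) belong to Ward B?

Removed: #1, #3, #5, #11, #13, #14, #16.
Seated jurors 1–9: #2, #4, #6, #7, #8, #9, #10, #12, #15 (alternates #17, #18 not counted).
Of those, in Ward B: #4, #8, #12, #15 → 4.

4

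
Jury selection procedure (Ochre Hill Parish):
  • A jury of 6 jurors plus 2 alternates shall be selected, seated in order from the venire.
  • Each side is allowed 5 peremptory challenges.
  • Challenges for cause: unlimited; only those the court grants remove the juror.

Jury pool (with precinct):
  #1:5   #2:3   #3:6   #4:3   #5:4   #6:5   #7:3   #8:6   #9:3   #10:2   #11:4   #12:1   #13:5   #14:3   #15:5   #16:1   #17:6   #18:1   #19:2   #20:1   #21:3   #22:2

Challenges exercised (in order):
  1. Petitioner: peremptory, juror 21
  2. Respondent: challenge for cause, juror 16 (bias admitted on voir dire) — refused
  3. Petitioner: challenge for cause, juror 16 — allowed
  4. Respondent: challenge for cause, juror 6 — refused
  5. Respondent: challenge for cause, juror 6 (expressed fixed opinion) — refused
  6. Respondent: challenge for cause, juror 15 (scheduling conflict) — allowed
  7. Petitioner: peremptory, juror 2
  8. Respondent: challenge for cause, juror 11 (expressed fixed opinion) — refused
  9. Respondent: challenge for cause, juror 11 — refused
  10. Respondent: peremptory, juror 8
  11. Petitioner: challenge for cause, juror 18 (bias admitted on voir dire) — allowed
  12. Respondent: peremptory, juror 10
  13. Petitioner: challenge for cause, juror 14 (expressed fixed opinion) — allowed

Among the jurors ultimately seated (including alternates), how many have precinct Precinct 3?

3

Removed: #2, #8, #10, #14, #15, #16, #18, #21.
Seated (8 incl. alternates): #1, #3, #4, #5, #6, #7, #9, #11.
Of those, in Precinct 3: #4, #7, #9 → 3.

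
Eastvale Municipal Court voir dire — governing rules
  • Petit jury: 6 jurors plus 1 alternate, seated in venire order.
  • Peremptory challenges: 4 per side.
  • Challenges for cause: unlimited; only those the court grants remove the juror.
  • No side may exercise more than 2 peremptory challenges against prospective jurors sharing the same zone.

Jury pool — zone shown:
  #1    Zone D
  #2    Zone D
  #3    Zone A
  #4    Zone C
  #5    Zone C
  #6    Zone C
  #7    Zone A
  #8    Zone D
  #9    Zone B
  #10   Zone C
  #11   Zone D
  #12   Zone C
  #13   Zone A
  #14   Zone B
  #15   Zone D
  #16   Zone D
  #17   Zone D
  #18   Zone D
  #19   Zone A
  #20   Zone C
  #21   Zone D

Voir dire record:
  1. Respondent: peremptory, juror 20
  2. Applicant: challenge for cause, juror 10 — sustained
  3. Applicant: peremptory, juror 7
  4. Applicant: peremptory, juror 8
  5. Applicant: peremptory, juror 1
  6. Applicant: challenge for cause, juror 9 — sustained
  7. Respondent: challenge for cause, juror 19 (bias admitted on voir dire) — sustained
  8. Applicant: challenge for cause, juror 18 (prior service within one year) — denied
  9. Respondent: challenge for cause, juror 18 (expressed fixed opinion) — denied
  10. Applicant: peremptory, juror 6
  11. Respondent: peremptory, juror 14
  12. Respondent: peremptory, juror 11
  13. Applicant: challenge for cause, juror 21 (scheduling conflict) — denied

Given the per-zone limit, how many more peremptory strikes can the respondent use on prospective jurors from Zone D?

Respondent peremptories so far: #20, #14, #11 — 3 of 4 used, 1 left overall.
Against Zone D: #11 — 1 used; per-zone cap 2 leaves 1.
Binding limit: min(1, 1) = 1.

1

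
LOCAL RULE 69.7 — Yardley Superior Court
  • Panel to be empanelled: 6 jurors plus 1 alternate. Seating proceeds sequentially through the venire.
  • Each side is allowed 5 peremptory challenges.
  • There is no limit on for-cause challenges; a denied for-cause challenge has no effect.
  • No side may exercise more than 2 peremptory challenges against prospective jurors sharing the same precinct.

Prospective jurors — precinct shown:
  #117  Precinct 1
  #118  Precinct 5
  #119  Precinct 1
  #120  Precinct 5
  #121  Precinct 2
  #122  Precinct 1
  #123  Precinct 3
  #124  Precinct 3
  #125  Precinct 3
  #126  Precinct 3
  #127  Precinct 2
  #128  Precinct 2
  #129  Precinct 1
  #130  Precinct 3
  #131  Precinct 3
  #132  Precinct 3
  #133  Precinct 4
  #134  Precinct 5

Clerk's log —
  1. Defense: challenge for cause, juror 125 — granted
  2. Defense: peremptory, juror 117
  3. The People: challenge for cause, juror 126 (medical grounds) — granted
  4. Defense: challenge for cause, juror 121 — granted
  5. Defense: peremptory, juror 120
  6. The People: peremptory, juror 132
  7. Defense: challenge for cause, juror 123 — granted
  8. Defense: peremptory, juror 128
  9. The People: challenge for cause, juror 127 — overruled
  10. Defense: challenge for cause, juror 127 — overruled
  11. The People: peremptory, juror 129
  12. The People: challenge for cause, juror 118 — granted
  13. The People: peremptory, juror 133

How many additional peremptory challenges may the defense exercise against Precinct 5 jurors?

Defense peremptories so far: #117, #120, #128 — 3 of 5 used, 2 left overall.
Against Precinct 5: #120 — 1 used; per-precinct cap 2 leaves 1.
Binding limit: min(2, 1) = 1.

1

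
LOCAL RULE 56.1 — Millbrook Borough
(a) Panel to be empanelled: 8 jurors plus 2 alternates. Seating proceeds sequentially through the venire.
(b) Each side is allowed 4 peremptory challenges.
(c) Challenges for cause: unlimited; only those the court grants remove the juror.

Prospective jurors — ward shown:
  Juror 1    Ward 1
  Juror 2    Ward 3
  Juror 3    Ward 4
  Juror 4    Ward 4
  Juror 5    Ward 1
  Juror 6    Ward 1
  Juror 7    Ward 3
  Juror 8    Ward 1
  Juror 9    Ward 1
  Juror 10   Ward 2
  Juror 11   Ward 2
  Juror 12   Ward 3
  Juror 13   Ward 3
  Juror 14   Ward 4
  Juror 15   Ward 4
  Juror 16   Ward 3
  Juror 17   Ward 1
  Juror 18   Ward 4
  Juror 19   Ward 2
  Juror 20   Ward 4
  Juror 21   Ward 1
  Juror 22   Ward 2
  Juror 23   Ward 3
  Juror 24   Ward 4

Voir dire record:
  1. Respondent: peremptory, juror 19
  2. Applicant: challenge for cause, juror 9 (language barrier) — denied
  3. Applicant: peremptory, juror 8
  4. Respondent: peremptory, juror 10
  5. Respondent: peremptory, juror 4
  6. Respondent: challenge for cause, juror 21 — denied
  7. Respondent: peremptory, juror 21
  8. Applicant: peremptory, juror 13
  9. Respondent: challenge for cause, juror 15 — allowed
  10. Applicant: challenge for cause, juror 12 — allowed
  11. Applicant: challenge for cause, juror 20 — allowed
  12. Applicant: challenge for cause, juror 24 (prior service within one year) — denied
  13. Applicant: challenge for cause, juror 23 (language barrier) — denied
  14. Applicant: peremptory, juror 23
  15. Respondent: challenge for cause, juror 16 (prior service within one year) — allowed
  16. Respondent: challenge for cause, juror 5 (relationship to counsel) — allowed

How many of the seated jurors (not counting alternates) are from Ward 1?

3

Removed: #4, #5, #8, #10, #12, #13, #15, #16, #19, #20, #21, #23.
Seated jurors 1–8: #1, #2, #3, #6, #7, #9, #11, #14 (alternates #17, #18 not counted).
Of those, in Ward 1: #1, #6, #9 → 3.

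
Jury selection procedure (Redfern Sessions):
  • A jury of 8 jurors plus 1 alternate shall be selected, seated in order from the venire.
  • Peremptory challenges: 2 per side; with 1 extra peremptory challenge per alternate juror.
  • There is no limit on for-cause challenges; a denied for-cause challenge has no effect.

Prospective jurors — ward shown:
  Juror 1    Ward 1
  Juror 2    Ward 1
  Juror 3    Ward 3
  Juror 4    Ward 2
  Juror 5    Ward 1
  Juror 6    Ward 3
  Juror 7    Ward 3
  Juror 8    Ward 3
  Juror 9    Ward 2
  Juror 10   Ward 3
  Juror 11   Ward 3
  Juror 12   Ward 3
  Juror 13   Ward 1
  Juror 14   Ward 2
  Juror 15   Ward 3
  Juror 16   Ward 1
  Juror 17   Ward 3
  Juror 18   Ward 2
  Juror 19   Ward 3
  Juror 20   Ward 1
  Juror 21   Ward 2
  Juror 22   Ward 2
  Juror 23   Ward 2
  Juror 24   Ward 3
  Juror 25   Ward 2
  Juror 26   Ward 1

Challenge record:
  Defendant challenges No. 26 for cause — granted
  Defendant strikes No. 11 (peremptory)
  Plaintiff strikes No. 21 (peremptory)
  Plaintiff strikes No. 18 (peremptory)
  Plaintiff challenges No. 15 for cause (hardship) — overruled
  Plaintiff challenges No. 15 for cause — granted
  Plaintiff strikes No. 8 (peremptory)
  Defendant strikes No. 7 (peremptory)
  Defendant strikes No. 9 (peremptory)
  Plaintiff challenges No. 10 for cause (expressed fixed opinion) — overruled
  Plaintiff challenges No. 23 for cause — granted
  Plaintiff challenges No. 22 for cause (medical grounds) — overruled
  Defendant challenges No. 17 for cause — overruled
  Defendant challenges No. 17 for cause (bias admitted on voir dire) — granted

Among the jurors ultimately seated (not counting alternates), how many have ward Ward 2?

1

Removed: #7, #8, #9, #11, #15, #17, #18, #21, #23, #26.
Seated jurors 1–8: #1, #2, #3, #4, #5, #6, #10, #12 (alternates #13 not counted).
Of those, in Ward 2: #4 → 1.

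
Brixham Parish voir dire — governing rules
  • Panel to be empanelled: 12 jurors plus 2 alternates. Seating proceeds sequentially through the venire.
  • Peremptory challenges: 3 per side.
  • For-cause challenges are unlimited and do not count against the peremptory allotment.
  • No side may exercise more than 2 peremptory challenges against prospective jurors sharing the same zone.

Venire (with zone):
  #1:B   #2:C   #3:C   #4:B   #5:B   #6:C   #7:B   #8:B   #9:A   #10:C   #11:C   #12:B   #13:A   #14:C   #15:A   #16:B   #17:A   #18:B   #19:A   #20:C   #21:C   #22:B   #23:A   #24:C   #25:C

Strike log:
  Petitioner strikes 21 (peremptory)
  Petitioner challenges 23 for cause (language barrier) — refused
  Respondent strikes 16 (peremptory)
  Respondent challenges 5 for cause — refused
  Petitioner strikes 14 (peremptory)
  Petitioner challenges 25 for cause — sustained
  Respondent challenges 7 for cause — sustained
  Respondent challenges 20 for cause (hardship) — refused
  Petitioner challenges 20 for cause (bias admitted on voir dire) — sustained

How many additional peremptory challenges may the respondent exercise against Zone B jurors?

Respondent peremptories so far: #16 — 1 of 3 used, 2 left overall.
Against Zone B: #16 — 1 used; per-zone cap 2 leaves 1.
Binding limit: min(2, 1) = 1.

1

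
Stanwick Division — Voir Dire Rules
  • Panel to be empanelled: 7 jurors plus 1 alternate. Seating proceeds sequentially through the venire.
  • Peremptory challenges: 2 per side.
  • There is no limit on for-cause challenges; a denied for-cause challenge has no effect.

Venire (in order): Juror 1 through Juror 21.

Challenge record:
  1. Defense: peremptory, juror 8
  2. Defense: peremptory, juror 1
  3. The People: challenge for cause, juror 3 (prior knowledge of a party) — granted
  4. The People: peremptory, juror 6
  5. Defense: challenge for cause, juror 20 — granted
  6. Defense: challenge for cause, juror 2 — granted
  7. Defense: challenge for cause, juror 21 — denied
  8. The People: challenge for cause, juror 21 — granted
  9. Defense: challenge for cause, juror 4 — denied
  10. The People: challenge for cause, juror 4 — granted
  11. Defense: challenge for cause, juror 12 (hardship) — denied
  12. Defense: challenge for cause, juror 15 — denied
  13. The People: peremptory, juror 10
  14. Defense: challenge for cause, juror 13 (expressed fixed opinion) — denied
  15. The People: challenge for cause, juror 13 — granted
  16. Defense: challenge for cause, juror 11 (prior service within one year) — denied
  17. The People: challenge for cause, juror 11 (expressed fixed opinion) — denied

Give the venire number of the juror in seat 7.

Removed: #1, #2, #3, #4, #6, #8, #10, #13, #20, #21. (#11, #12, #15 stay — for-cause denied.)
Seating in order: seats 1–7 → #5, #7, #9, #11, #12, #14, #15; alternates → #16.
So seat 7 is #15.

15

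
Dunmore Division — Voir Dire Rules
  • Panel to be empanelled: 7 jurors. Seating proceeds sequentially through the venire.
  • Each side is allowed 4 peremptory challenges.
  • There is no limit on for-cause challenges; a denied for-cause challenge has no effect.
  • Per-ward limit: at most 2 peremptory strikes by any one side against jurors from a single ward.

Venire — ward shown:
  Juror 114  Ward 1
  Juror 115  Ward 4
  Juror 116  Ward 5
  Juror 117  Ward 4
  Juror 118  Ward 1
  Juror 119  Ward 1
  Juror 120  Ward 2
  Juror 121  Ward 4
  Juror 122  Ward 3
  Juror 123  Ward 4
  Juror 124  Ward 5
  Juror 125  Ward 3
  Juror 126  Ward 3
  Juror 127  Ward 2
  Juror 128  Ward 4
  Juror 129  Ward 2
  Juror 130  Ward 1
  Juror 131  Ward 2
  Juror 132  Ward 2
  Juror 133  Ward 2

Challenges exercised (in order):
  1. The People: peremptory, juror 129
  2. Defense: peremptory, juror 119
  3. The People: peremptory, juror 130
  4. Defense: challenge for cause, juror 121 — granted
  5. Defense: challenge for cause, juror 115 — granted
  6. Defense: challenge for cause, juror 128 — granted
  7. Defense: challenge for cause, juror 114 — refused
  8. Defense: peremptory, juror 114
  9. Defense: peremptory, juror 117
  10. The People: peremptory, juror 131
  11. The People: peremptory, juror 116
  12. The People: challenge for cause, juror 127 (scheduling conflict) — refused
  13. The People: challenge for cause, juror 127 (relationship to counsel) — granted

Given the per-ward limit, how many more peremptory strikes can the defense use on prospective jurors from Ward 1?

Defense peremptories so far: #119, #114, #117 — 3 of 4 used, 1 left overall.
Against Ward 1: #119, #114 — 2 used; per-ward cap 2 leaves 0.
Binding limit: min(1, 0) = 0.

0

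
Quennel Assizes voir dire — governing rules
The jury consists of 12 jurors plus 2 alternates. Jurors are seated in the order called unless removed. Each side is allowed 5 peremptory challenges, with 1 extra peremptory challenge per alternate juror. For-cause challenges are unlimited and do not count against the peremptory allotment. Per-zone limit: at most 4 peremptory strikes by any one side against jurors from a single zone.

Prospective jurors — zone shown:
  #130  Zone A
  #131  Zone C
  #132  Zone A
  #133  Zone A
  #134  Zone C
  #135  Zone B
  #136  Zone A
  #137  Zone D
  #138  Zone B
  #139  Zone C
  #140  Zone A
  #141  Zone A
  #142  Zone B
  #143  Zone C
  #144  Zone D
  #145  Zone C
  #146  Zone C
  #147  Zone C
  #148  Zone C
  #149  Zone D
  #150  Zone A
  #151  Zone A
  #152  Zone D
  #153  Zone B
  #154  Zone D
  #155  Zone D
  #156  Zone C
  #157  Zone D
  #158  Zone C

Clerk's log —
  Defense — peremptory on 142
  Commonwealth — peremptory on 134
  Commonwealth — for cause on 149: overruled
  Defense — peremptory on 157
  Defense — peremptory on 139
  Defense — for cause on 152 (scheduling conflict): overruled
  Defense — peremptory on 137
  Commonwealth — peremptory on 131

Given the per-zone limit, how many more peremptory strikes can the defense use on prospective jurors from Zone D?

2

Defense peremptories so far: #142, #157, #139, #137 — 4 of 7 used, 3 left overall.
Against Zone D: #157, #137 — 2 used; per-zone cap 4 leaves 2.
Binding limit: min(3, 2) = 2.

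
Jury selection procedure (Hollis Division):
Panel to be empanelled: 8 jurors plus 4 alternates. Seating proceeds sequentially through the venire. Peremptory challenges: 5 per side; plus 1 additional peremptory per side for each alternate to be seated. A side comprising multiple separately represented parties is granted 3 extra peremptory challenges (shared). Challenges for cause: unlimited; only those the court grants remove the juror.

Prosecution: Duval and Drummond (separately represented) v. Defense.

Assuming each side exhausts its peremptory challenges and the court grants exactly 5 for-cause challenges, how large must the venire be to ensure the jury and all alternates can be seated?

38

Seats to fill: 8 + 4 alternates = 12.
Peremptories — Prosecution: 5 + 1×4 + 3 = 12; Defense: 5 + 1×4 = 9; total 21.
For-cause removals: 5.
Minimum venire: 12 + 21 + 5 = 38.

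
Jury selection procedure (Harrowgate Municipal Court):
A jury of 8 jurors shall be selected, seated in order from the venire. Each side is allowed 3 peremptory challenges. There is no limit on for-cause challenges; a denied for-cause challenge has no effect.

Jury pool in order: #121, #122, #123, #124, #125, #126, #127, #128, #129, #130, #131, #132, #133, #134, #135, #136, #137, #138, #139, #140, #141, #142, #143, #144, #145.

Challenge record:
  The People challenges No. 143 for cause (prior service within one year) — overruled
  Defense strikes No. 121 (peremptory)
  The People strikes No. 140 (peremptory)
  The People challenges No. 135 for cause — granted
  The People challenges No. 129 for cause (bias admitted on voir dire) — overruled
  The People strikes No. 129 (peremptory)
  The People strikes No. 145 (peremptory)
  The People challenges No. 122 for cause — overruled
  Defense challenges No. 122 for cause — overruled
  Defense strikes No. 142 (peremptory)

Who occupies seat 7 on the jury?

Removed: #121, #129, #135, #140, #142, #145. (#122, #143 stay — for-cause denied.)
Seating in order: seats 1–8 → #122, #123, #124, #125, #126, #127, #128, #130.
So seat 7 is #128.

128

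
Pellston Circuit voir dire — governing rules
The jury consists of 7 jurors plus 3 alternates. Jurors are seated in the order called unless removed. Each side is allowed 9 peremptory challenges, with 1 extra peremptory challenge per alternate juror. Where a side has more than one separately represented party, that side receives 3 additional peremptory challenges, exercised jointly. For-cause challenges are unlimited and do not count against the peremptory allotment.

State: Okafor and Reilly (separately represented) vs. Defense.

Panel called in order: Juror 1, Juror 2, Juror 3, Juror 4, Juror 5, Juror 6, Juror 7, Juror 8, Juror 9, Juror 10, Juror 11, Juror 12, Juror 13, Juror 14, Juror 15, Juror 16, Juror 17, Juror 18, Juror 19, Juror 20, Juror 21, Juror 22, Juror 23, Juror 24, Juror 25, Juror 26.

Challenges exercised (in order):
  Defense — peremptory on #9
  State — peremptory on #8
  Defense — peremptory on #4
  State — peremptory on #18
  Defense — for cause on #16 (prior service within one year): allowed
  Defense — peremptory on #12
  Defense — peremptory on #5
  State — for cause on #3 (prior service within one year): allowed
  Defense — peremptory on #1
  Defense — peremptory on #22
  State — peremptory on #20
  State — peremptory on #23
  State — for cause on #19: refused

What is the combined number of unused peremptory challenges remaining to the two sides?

17

State allotment: 9 base + 1 × 3 alternates + 3 multi-party = 15. Defense allotment: 9 base + 1 × 3 alternates = 12.
State peremptories used: #8, #18, #20, #23 — 4 (for-cause on #3, #19 don't count).
Defense peremptories used: #9, #4, #12, #5, #1, #22 — 6 (the for-cause on #16 doesn't count).
Remaining: (15 − 4) + (12 − 6) = 17.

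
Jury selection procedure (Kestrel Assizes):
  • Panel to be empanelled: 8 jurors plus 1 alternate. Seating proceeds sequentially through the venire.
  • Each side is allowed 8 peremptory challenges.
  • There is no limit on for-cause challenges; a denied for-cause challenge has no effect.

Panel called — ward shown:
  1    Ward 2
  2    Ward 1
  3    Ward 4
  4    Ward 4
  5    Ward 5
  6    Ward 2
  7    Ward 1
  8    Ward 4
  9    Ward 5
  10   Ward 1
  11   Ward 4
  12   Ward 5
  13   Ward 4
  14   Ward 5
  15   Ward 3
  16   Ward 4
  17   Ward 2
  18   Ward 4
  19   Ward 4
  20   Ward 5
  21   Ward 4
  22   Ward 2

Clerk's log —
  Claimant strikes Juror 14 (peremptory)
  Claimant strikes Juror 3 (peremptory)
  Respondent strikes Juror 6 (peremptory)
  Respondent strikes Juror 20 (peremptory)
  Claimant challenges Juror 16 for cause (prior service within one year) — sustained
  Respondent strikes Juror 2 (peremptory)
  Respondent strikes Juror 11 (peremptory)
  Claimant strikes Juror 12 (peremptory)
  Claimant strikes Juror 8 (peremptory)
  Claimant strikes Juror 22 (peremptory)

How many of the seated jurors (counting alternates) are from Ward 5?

Removed: #2, #3, #6, #8, #11, #12, #14, #16, #20, #22.
Seated (9 incl. alternates): #1, #4, #5, #7, #9, #10, #13, #15, #17.
Of those, in Ward 5: #5, #9 → 2.

2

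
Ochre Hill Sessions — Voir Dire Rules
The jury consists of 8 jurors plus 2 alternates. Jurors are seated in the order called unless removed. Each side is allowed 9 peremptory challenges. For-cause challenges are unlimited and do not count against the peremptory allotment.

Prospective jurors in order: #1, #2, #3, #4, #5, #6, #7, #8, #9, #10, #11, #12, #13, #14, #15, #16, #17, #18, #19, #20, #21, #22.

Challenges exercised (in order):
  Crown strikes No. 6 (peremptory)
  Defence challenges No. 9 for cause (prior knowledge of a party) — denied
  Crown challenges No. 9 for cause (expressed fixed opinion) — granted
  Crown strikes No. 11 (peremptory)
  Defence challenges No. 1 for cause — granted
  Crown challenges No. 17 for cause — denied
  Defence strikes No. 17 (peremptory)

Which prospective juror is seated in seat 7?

10

Removed: #1, #6, #9, #11, #17.
Seating in order: seats 1–8 → #2, #3, #4, #5, #7, #8, #10, #12; alternates → #13, #14.
So seat 7 is #10.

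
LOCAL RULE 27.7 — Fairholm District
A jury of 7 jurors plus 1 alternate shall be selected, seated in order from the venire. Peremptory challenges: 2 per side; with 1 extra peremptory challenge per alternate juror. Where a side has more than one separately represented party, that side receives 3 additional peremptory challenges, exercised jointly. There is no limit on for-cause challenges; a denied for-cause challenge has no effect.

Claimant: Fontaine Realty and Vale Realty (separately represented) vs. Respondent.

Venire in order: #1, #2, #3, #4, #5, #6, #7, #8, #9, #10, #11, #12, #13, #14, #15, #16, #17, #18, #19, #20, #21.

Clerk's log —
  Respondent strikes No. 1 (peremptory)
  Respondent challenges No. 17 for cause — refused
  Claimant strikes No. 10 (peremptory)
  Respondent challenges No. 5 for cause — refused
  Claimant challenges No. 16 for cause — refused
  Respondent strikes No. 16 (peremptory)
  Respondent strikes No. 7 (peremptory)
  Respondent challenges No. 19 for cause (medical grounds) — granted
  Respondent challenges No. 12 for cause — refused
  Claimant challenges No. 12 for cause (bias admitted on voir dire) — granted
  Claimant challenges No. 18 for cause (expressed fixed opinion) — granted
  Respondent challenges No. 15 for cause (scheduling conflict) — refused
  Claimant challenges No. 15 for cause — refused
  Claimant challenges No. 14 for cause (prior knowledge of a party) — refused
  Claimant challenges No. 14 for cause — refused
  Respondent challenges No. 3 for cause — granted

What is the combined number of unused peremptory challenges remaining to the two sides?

5

Claimant allotment: 2 base + 1 × 1 alternate + 3 multi-party = 6. Respondent allotment: 2 base + 1 × 1 alternate = 3.
Claimant peremptories used: #10 — 1 (for-cause on #16, #12, #18, #15, #14, #14 don't count).
Respondent peremptories used: #1, #16, #7 — 3 (for-cause on #17, #5, #19, #12, #15, #3 don't count).
Remaining: (6 − 1) + (3 − 3) = 5.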